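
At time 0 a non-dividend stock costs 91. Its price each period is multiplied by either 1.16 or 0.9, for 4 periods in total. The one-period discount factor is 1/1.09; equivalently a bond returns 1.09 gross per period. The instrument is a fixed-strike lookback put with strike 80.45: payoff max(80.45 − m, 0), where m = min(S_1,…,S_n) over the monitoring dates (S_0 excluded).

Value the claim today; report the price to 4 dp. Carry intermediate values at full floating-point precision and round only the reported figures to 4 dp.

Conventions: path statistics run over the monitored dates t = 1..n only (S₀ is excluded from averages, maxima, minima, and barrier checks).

Risk-neutral up-probability p* = (R−d)/(u−d) = (1.09−0.9)/(1.16−0.9) = 0.7308; the claim prices as the p*-weighted sum of path payoffs discounted by R^4.
Enumerate all 2^4 = 16 price paths (U = up ×1.16, D = down ×0.9); each path with k up-moves has probability p*^k·(1−p*)^(4−k).
DDDD: m=59.7051, payoff=20.7449, prob=0.005254
UDDD: m=76.9532, payoff=3.4968, prob=0.014261
DUDD: m=76.9532, payoff=3.4968, prob=0.014261
UUDD: m=99.1842, payoff=0.0000, prob=0.038709
DDUD: m=73.7100, payoff=6.7400, prob=0.014261
UDUD: m=95.0040, payoff=0.0000, prob=0.038709
DUUD: m=81.9000, payoff=0.0000, prob=0.038709
UUUD: m=105.5600, payoff=0.0000, prob=0.105067
DDDU: m=66.3390, payoff=14.1110, prob=0.014261
UDDU: m=85.5036, payoff=0.0000, prob=0.038709
DUDU: m=81.9000, payoff=0.0000, prob=0.038709
UUDU: m=105.5600, payoff=0.0000, prob=0.105067
DDUU: m=73.7100, payoff=6.7400, prob=0.038709
UDUU: m=95.0040, payoff=0.0000, prob=0.105067
DUUU: m=81.9000, payoff=0.0000, prob=0.105067
UUUU: m=105.5600, payoff=0.0000, prob=0.285181
Price = Σ prob·payoff / R^4 = 0.766988 / 1.411582 = 0.5434

price = 0.5434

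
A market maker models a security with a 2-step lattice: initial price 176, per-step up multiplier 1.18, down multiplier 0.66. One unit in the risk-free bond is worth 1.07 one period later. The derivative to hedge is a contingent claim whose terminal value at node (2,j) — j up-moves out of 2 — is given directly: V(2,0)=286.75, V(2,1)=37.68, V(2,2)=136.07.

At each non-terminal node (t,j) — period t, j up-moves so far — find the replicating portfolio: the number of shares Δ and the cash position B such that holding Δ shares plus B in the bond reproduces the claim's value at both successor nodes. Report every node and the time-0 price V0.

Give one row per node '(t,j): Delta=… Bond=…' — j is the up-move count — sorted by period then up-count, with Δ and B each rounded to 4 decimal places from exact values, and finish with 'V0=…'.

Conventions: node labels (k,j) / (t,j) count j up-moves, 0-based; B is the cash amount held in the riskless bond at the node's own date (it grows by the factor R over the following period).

The replicating-portfolio and risk-neutral prices coincide; use p* = (1.07−0.66)/(1.18−0.66) = 0.7885 for the latter.
Payoffs at expiry: V(2,0)=286.7500, V(2,1)=37.6800, V(2,2)=136.0700
  t=1,j=0: stock 116.1600 → up 137.0688 (V=37.6800), down 76.6656 (V=286.7500). Price 84.4560; hedge Δ=-4.1235, bond B=563.4367.
  t=1,j=1: stock 207.6800 → up 245.0624 (V=136.0700), down 137.0688 (V=37.6800). Price 107.7166; hedge Δ=0.9111, bond B=-81.4950.
  t=0,j=0: stock 176.0000 → up 207.6800 (V=107.7166), down 116.1600 (V=84.4560). Price 96.0711; hedge Δ=0.2542, bond B=51.3392.
Verification: the root portfolio costs Δ(0,0)·S0 + B(0,0) = 96.0711, matching V0.

(0,0): Delta=0.2542 Bond=51.3392
(1,0): Delta=-4.1235 Bond=563.4367
(1,1): Delta=0.9111 Bond=-81.4950
V0=96.0711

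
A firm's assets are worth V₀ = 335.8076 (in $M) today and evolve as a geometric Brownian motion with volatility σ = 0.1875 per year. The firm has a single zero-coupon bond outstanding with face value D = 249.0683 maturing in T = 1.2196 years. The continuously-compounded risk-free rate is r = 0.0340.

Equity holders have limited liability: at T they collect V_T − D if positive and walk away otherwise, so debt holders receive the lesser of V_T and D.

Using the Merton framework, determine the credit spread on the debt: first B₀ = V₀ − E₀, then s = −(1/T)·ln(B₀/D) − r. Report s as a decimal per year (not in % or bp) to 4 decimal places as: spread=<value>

spread=0.0042

With assets at 335.8076 and a single debt payment of 249.0683 at 1.2196 years:
d₁ = [ln(V₀/D) + (r + σ²/2)T] / (σ√T)
   = [ln(335.8076/249.0683) + (0.0340 + 0.5·0.1875²)·1.2196] / (0.1875·√1.2196)
   = [0.298811 + 0.062905] / 0.207067 = 1.746858
d₂ = d₁ − σ√T = 1.746858 − 0.207067 = 1.539792
N(d₁) = 0.959669,  N(d₂) = 0.938194,  e^(−rT) = 0.959382
E₀ = V₀·N(d₁) − D·e^(−rT)·N(d₂)
   = 335.8076·0.959669 − 249.0683·0.959382·0.938194 = 98.081155
B₀ = V₀ − E₀ = 335.8076 − 98.081155 = 237.726445
spread = −(1/T)·ln(B₀/D) − r = −(1/1.2196)·ln(237.726445/249.0683) − 0.0340 = 0.00421461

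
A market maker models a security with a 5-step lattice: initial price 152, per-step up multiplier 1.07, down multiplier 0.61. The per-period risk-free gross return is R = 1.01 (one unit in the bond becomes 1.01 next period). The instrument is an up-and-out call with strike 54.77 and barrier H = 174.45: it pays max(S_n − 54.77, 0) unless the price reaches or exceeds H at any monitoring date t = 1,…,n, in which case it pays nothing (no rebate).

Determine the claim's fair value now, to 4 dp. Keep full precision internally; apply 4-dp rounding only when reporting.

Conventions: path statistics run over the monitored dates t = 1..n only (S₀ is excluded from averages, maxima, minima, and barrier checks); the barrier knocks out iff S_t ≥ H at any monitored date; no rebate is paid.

price = 15.6034

With p* = (R−d)/(u−d) = 0.8696, sum probability × payoff across the paths and divide by R^5.
Enumerate all 2^5 = 32 price paths (U = up ×1.07, D = down ×0.61); each path with k up-moves has probability p*^k·(1−p*)^(5−k).
DDDDD: M=92.7200, payoff=0.0000, prob=0.000038
UDDDD: M=162.6400, payoff=0.0000, prob=0.000252
DUDDD: M=99.2104, payoff=0.0000, prob=0.000252
UUDDD: M=174.0248, payoff=0.0000, prob=0.001678
DDUDD: M=92.7200, payoff=0.0000, prob=0.000252
UDUDD: M=162.6400, payoff=0.0000, prob=0.001678
DUUDD: M=106.1551, payoff=0.0000, prob=0.001678
UUUDD: M=186.2065, payoff=0.0000, prob=0.011186
DDDUD: M=92.7200, payoff=0.0000, prob=0.000252
UDDUD: M=162.6400, payoff=0.0000, prob=0.001678
DUDUD: M=99.2104, payoff=0.0000, prob=0.001678
UUDUD: M=174.0248, payoff=14.5175, prob=0.011186
DDUUD: M=92.7200, payoff=0.0000, prob=0.001678
UDUUD: M=162.6400, payoff=14.5175, prob=0.011186
DUUUD: M=113.5860, payoff=14.5175, prob=0.011186
UUUUD: M=199.2410, payoff=0.0000, prob=0.074577
DDDDU: M=92.7200, payoff=0.0000, prob=0.000252
UDDDU: M=162.6400, payoff=0.0000, prob=0.001678
DUDDU: M=99.2104, payoff=0.0000, prob=0.001678
UUDDU: M=174.0248, payoff=14.5175, prob=0.011186
DDUDU: M=92.7200, payoff=0.0000, prob=0.001678
UDUDU: M=162.6400, payoff=14.5175, prob=0.011186
DUUDU: M=106.1551, payoff=14.5175, prob=0.011186
UUUDU: M=186.2065, payoff=0.0000, prob=0.074577
DDDUU: M=92.7200, payoff=0.0000, prob=0.001678
UDDUU: M=162.6400, payoff=14.5175, prob=0.011186
DUDUU: M=99.2104, payoff=14.5175, prob=0.011186
UUDUU: M=174.0248, payoff=66.7670, prob=0.074577
DDUUU: M=92.7200, payoff=14.5175, prob=0.011186
UDUUU: M=162.6400, payoff=66.7670, prob=0.074577
DUUUU: M=121.5370, payoff=66.7670, prob=0.074577
UUUUU: M=213.1879, payoff=0.0000, prob=0.497177
Price = Σ prob·payoff / R^5 = 16.399343 / 1.051010 = 15.6034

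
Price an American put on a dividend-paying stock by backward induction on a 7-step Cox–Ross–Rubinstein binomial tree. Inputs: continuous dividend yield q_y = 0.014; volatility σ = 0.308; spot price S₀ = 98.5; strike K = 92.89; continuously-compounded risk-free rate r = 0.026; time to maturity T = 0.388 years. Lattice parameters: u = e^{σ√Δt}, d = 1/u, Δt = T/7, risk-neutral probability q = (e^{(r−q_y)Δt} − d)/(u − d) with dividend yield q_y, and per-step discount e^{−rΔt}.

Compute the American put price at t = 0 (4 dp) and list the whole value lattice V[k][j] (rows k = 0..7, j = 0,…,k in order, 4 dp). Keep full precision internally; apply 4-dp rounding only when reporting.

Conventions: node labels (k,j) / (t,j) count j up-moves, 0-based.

Δt=0.05543  u=1.07521  d=0.93005  q=0.48646  discount=0.99856
step 7 (expiry): payoffs max(K−S,0) = 33.5986 24.3450 13.6472 1.2797 0.0000 0.0000 0.0000 0.0000
k=6: (k=6,j=0): S=63.7505, K−S=29.1395, hold=29.0552 ⇒ V=29.1395 exercise | (k=6,j=1): S=73.7000, K−S=19.1900, hold=19.1134 ⇒ V=19.1900 exercise | (k=6,j=2): S=85.2024, K−S=7.6876, hold=7.6199 ⇒ V=7.6876 exercise | (k=6,j=3): S=98.5000, K−S=0.0000, hold=0.6562 ⇒ V=0.6562 continue | (k=6,j=4): S=113.8729, K−S=0.0000, hold=0.0000 ⇒ V=0.0000 continue | (k=6,j=5): S=131.6451, K−S=0.0000, hold=0.0000 ⇒ V=0.0000 continue | (k=6,j=6): S=152.1910, K−S=0.0000, hold=0.0000 ⇒ V=0.0000 continue
k=5: (k=5,j=0): S=68.5450, K−S=24.3450, hold=24.2644 ⇒ V=24.3450 exercise | (k=5,j=1): S=79.2428, K−S=13.6472, hold=13.5749 ⇒ V=13.6472 exercise | (k=5,j=2): S=91.6103, K−S=1.2797, hold=4.2609 ⇒ V=4.2609 continue | (k=5,j=3): S=105.9079, K−S=0.0000, hold=0.3365 ⇒ V=0.3365 continue | (k=5,j=4): S=122.4370, K−S=0.0000, hold=0.0000 ⇒ V=0.0000 continue | (k=5,j=5): S=141.5457, K−S=0.0000, hold=0.0000 ⇒ V=0.0000 continue
k=4: (k=4,j=0): S=73.7000, K−S=19.1900, hold=19.1134 ⇒ V=19.1900 exercise | (k=4,j=1): S=85.2024, K−S=7.6876, hold=9.0680 ⇒ V=9.0680 continue | (k=4,j=2): S=98.5000, K−S=0.0000, hold=2.3485 ⇒ V=2.3485 continue | (k=4,j=3): S=113.8729, K−S=0.0000, hold=0.1726 ⇒ V=0.1726 continue | (k=4,j=4): S=131.6451, K−S=0.0000, hold=0.0000 ⇒ V=0.0000 continue
k=3: (k=3,j=0): S=79.2428, K−S=13.6472, hold=14.2455 ⇒ V=14.2455 continue | (k=3,j=1): S=91.6103, K−S=1.2797, hold=5.7909 ⇒ V=5.7909 continue | (k=3,j=2): S=105.9079, K−S=0.0000, hold=1.2881 ⇒ V=1.2881 continue | (k=3,j=3): S=122.4370, K−S=0.0000, hold=0.0885 ⇒ V=0.0885 continue
k=2: (k=2,j=0): S=85.2024, K−S=7.6876, hold=10.1180 ⇒ V=10.1180 continue | (k=2,j=1): S=98.5000, K−S=0.0000, hold=3.5953 ⇒ V=3.5953 continue | (k=2,j=2): S=113.8729, K−S=0.0000, hold=0.7035 ⇒ V=0.7035 continue
k=1: (k=1,j=0): S=91.6103, K−S=1.2797, hold=6.9349 ⇒ V=6.9349 continue | (k=1,j=1): S=105.9079, K−S=0.0000, hold=2.1854 ⇒ V=2.1854 continue
k=0: (k=0,j=0): S=98.5000, K−S=0.0000, hold=4.6178 ⇒ V=4.6178 continue

price = 4.6178
tree:
4.6178
6.9349 2.1854
10.1180 3.5953 0.7035
14.2455 5.7909 1.2881 0.0885
19.1900 9.0680 2.3485 0.1726 0.0000
24.3450 13.6472 4.2609 0.3365 0.0000 0.0000
29.1395 19.1900 7.6876 0.6562 0.0000 0.0000 0.0000
33.5986 24.3450 13.6472 1.2797 0.0000 0.0000 0.0000 0.0000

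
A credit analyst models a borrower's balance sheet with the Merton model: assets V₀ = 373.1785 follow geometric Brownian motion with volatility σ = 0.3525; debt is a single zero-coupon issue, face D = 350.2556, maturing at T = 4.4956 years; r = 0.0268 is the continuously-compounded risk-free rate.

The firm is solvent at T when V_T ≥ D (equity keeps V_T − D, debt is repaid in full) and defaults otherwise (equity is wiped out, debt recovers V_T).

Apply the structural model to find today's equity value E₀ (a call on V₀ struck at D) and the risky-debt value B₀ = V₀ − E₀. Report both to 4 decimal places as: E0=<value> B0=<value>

Equity is a call on the firm's assets struck at D = 350.2556:
d₁ = [ln(V₀/D) + (r + σ²/2)T] / (σ√T)
   = [ln(373.1785/350.2556) + (0.0268 + 0.5·0.3525²)·4.4956] / (0.3525·√4.4956)
   = [0.063394 + 0.399785] / 0.747400 = 0.619721
d₂ = d₁ − σ√T = 0.619721 − 0.747400 = -0.127679
N(d₁) = 0.732279,  N(d₂) = 0.449201,  e^(−rT) = 0.886493
E₀ = V₀·N(d₁) − D·e^(−rT)·N(d₂)
   = 373.1785·0.732279 − 350.2556·0.886493·0.449201 = 133.794169
B₀ = V₀ − E₀ = 373.1785 − 133.794169 = 239.384331

E0=133.7942 B0=239.3843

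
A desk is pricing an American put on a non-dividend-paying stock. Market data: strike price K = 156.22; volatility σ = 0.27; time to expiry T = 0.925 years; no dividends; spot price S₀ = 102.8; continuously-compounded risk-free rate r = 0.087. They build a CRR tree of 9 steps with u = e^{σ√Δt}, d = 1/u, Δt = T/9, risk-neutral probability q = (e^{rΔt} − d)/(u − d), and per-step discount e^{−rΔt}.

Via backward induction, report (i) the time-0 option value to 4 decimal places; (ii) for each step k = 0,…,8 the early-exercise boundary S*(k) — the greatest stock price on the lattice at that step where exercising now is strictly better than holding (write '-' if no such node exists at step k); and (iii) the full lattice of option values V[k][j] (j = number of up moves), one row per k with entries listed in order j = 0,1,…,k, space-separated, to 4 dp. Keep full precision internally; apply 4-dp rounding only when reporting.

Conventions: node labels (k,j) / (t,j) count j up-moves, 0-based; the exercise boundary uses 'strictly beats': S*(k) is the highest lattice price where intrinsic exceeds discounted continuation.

Δt=0.10278, u=1.09042, d=0.91708, q=0.53019, disc=e^(-rΔt)=0.99110
k=9 terminal: V=max(K-S,0) → 109.0503 100.1349 89.5344 76.9303 61.9440 44.1252 22.9386 0.0000 0.0000 0.0000
k=8: j=0 S=51.4346 intr=104.7854 cont=103.3947 V=104.7854[EX]; j=1 S=61.1561 intr=95.0639 cont=93.6732 V=95.0639[EX]; j=2 S=72.7151 intr=83.5049 cont=82.1143 V=83.5049[EX]; j=3 S=86.4587 intr=69.7613 cont=68.3707 V=69.7613[EX]; j=4 S=102.8000 intr=53.4200 cont=52.0294 V=53.4200[EX]; j=5 S=122.2299 intr=33.9901 cont=32.5994 V=33.9901[EX]; j=6 S=145.3322 intr=10.8878 cont=10.6808 V=10.8878[EX]; j=7 S=172.8010 intr=0.0000 cont=0.0000 V=0.0000[hold]; j=8 S=205.4616 intr=0.0000 cont=0.0000 V=0.0000[hold]  S*(8)=145.3322
k=7: j=0 S=56.0851 intr=100.1349 cont=98.7442 V=100.1349[EX]; j=1 S=66.6856 intr=89.5344 cont=88.1437 V=89.5344[EX]; j=2 S=79.2897 intr=76.9303 cont=75.5397 V=76.9303[EX]; j=3 S=94.2760 intr=61.9440 cont=60.5534 V=61.9440[EX]; j=4 S=112.0948 intr=44.1252 cont=42.7346 V=44.1252[EX]; j=5 S=133.2814 intr=22.9386 cont=21.5479 V=22.9386[EX]; j=6 S=158.4726 intr=0.0000 cont=5.0696 V=5.0696[hold]; j=7 S=188.4250 intr=0.0000 cont=0.0000 V=0.0000[hold]  S*(7)=133.2814
k=6: j=0 S=61.1561 intr=95.0639 cont=93.6732 V=95.0639[EX]; j=1 S=72.7151 intr=83.5049 cont=82.1143 V=83.5049[EX]; j=2 S=86.4587 intr=69.7613 cont=68.3707 V=69.7613[EX]; j=3 S=102.8000 intr=53.4200 cont=52.0294 V=53.4200[EX]; j=4 S=122.2299 intr=33.9901 cont=32.5994 V=33.9901[EX]; j=5 S=145.3322 intr=10.8878 cont=13.3448 V=13.3448[hold]; j=6 S=172.8010 intr=0.0000 cont=2.3606 V=2.3606[hold]  S*(6)=122.2299
k=5: j=0 S=66.6856 intr=89.5344 cont=88.1437 V=89.5344[EX]; j=1 S=79.2897 intr=76.9303 cont=75.5397 V=76.9303[EX]; j=2 S=94.2760 intr=61.9440 cont=60.5534 V=61.9440[EX]; j=3 S=112.0948 intr=44.1252 cont=42.7346 V=44.1252[EX]; j=4 S=133.2814 intr=22.9386 cont=22.8390 V=22.9386[EX]; j=5 S=158.4726 intr=0.0000 cont=7.4541 V=7.4541[hold]  S*(5)=133.2814
k=4: j=0 S=72.7151 intr=83.5049 cont=82.1143 V=83.5049[EX]; j=1 S=86.4587 intr=69.7613 cont=68.3707 V=69.7613[EX]; j=2 S=102.8000 intr=53.4200 cont=52.0294 V=53.4200[EX]; j=3 S=122.2299 intr=33.9901 cont=32.5994 V=33.9901[EX]; j=4 S=145.3322 intr=10.8878 cont=14.5977 V=14.5977[hold]  S*(4)=122.2299
k=3: j=0 S=79.2897 intr=76.9303 cont=75.5397 V=76.9303[EX]; j=1 S=94.2760 intr=61.9440 cont=60.5534 V=61.9440[EX]; j=2 S=112.0948 intr=44.1252 cont=42.7346 V=44.1252[EX]; j=3 S=133.2814 intr=22.9386 cont=23.4974 V=23.4974[hold]  S*(3)=112.0948
k=2: j=0 S=86.4587 intr=69.7613 cont=68.3707 V=69.7613[EX]; j=1 S=102.8000 intr=53.4200 cont=52.0294 V=53.4200[EX]; j=2 S=122.2299 intr=33.9901 cont=32.8931 V=33.9901[EX]  S*(2)=122.2299
k=1: j=0 S=94.2760 intr=61.9440 cont=60.5534 V=61.9440[EX]; j=1 S=112.0948 intr=44.1252 cont=42.7346 V=44.1252[EX]  S*(1)=112.0948
k=0: j=0 S=102.8000 intr=53.4200 cont=52.0294 V=53.4200[EX]  S*(0)=102.8000

price = 53.4200
boundary = 102.8000 112.0948 122.2299 112.0948 122.2299 133.2814 122.2299 133.2814 145.3322
tree:
53.4200
61.9440 44.1252
69.7613 53.4200 33.9901
76.9303 61.9440 44.1252 23.4974
83.5049 69.7613 53.4200 33.9901 14.5977
89.5344 76.9303 61.9440 44.1252 22.9386 7.4541
95.0639 83.5049 69.7613 53.4200 33.9901 13.3448 2.3606
100.1349 89.5344 76.9303 61.9440 44.1252 22.9386 5.0696 0.0000
104.7854 95.0639 83.5049 69.7613 53.4200 33.9901 10.8878 0.0000 0.0000
109.0503 100.1349 89.5344 76.9303 61.9440 44.1252 22.9386 0.0000 0.0000 0.0000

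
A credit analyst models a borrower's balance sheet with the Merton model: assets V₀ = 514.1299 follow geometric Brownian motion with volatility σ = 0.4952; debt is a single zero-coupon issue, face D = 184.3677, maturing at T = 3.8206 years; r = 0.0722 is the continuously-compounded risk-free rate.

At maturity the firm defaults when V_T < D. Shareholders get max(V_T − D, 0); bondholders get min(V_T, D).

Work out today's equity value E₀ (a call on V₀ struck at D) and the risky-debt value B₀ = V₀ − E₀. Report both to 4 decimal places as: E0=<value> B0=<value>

E0=384.1109 B0=130.0190

Work the structural quantities from V₀ = 514.1299 against face 184.3677:
d₁ = [ln(V₀/D) + (r + σ²/2)T] / (σ√T)
   = [ln(514.1299/184.3677) + (0.0722 + 0.5·0.4952²)·3.8206] / (0.4952·√3.8206)
   = [1.025544 + 0.744297] / 0.967936 = 1.828470
d₂ = d₁ − σ√T = 1.828470 − 0.967936 = 0.860534
N(d₁) = 0.966260,  N(d₂) = 0.805253,  e^(−rT) = 0.758929
E₀ = V₀·N(d₁) − D·e^(−rT)·N(d₂)
   = 514.1299·0.966260 − 184.3677·0.758929·0.805253 = 384.110861
B₀ = V₀ − E₀ = 514.1299 − 384.110861 = 130.019039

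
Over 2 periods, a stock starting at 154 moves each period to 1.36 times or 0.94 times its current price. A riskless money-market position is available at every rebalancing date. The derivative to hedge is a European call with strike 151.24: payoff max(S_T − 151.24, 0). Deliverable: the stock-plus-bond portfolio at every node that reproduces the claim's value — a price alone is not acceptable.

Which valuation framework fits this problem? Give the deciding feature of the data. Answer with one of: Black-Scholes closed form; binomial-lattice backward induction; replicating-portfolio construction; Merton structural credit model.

Key observation: what is demanded is not a single number but the (Δ, B) position at each node of the 1.36/0.94 tree starting at 154; constructing those positions is the replicating-portfolio method.

framework: replicating-portfolio construction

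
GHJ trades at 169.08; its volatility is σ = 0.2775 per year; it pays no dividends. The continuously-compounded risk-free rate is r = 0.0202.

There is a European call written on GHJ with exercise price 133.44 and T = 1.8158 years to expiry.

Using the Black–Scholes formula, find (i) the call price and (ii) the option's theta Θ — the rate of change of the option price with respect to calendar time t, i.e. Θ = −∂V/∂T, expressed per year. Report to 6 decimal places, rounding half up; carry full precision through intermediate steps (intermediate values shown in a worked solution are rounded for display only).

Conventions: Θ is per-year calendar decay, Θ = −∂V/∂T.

σ√T = 0.2775·√1.8158 = 0.373936
d₁ = (ln(S/K) + (r+σ²/2)T) / (σ√T) = (ln(169.08/133.44) + (0.0202+0.2775²/2)·1.8158) / 0.373936 = (0.236720 + 0.106593) / 0.373936 = 0.918107
d₂ = d₁ − σ√T = 0.918107 − 0.373936 = 0.544172
e^{−rT} = 0.963985
N(d₁) = 0.820719,  N(d₂) = 0.706838
Call price V = S·N(d₁) − K·e^{−rT}·N(d₂) = 138.767113 − 90.923586 = 47.843527
φ(d₁) = (1/√(2π))·e^{−d₁²/2} = 0.261741
Θ = −S·φ(d₁)·σ/(2√T) − r·K·e^{−rT}·N(d₂) = −4.556835 − 1.836656 = -6.393491

price = 47.843527
Θ = -6.393491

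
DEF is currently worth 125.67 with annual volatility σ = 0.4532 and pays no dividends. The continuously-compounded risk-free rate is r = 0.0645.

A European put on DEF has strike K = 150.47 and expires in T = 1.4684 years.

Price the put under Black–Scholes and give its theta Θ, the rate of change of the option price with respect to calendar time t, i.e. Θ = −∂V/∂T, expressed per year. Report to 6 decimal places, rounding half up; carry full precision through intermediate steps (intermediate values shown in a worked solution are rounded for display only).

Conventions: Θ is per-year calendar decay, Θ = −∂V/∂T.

price = 34.338142
Θ = -3.425470

σ√T = 0.4532·√1.4684 = 0.549177
d₁ = (ln(S/K) + (r+σ²/2)T) / (σ√T) = (ln(125.67/150.47) + (0.0645+0.4532²/2)·1.4684) / 0.549177 = (-0.180104 + 0.245509) / 0.549177 = 0.119096
d₂ = d₁ − σ√T = 0.119096 − 0.549177 = -0.430080
e^{−rT} = 0.909635
N(−d₁) = 0.452599,  N(−d₂) = 0.666431
Put price V = K·e^{−rT}·N(−d₂) − S·N(−d₁) = 91.216316 − 56.878174 = 34.338142
φ(d₁) = (1/√(2π))·e^{−d₁²/2} = 0.396123
Θ = −S·φ(d₁)·σ/(2√T) + r·K·e^{−rT}·N(−d₂) = −9.308922 + 5.883452 = -3.425470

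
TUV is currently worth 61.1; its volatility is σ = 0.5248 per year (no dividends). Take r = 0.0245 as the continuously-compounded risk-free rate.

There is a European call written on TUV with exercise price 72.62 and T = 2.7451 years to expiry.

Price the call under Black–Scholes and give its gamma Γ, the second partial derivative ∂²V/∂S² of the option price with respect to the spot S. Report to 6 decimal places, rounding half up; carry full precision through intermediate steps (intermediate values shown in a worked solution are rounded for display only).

price = 18.439220
Γ = 0.007149

σ√T = 0.5248·√2.7451 = 0.869507
d₁ = (ln(S/K) + (r+σ²/2)T) / (σ√T) = (ln(61.1/72.62) + (0.0245+0.5248²/2)·2.7451) / 0.869507 = (-0.172728 + 0.445276) / 0.869507 = 0.313451
d₂ = d₁ − σ√T = 0.313451 − 0.869507 = -0.556056
e^{−rT} = 0.934957
N(d₁) = 0.623031,  N(d₂) = 0.289086
Call price V = S·N(d₁) − K·e^{−rT}·N(d₂) = 38.067183 − 19.627963 = 18.439220
φ(d₁) = (1/√(2π))·e^{−d₁²/2} = 0.379818
Γ = φ(d₁) / (S·σ·√T) = 0.007149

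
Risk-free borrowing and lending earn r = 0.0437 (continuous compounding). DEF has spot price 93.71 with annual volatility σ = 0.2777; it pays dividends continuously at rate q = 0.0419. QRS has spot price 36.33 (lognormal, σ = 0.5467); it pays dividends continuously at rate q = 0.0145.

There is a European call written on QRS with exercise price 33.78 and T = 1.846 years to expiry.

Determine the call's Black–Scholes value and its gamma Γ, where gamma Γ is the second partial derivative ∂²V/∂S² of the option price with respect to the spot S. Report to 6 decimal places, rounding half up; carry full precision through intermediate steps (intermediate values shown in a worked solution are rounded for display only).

σ√T = 0.5467·√1.846 = 0.742788
d₁ = (ln(S/K) + (r−q+σ²/2)T) / (σ√T) = (ln(36.33/33.78) + (0.0437−0.0145+0.5467²/2)·1.846) / 0.742788 = (0.072775 + 0.329770) / 0.742788 = 0.541938
d₂ = d₁ − σ√T = 0.541938 − 0.742788 = -0.200850
e^{−rT} = 0.922498
e^{−qT} = 0.973588
N(d₁) = 0.706069,  N(d₂) = 0.420408
Call price V = S·e^{−qT}·N(d₁) − K·e^{−rT}·N(d₂) = 24.973997 − 13.100744 = 11.873253
φ(d₁) = (1/√(2π))·e^{−d₁²/2} = 0.344457
Γ = e^{−qT}·φ(d₁) / (S·σ·√T) = 0.012427

price = 11.873253
Γ = 0.012427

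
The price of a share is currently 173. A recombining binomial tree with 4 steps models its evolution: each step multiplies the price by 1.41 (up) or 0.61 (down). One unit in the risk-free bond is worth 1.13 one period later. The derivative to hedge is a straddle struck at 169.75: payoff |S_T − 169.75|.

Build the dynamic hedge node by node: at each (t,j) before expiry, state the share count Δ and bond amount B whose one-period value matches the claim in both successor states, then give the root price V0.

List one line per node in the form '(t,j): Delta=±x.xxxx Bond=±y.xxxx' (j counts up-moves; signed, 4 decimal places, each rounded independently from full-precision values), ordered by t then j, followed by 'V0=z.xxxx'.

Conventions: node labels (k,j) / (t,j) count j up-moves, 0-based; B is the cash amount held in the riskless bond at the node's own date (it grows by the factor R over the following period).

Risk-neutral probability p* = (R−d)/(u−d) = (1.13−0.61)/(1.41−0.61) = 0.6500.
Terminal payoffs: V(4,0)=145.7967, V(4,1)=114.3825, V(4,2)=41.7694, V(4,3)=126.0739, V(4,4)=514.0397
(3,0): S=39.2677. Δ = (V_up−V_dn)/(S_up−S_dn) = (114.3825−145.7967)/(55.3675−23.9533) = -1.0000. V = [p*·114.3825 + (1−p*)·145.7967]/1.13 = 110.9535. B = V − Δ·S = 150.2212.
(3,1): S=90.7664. Δ = (V_up−V_dn)/(S_up−S_dn) = (41.7694−114.3825)/(127.9806−55.3675) = -1.0000. V = [p*·41.7694 + (1−p*)·114.3825]/1.13 = 59.4549. B = V − Δ·S = 150.2212.
(3,2): S=209.8042. Δ = (V_up−V_dn)/(S_up−S_dn) = (126.0739−41.7694)/(295.8239−127.9806) = 0.5023. V = [p*·126.0739 + (1−p*)·41.7694]/1.13 = 85.4578. B = V − Δ·S = -19.9228.
(3,3): S=484.9572. Δ = (V_up−V_dn)/(S_up−S_dn) = (514.0397−126.0739)/(683.7897−295.8239) = 1.0000. V = [p*·514.0397 + (1−p*)·126.0739]/1.13 = 334.7360. B = V − Δ·S = -150.2212.
(2,0): S=64.3733. Δ = (V_up−V_dn)/(S_up−S_dn) = (59.4549−110.9535)/(90.7664−39.2677) = -1.0000. V = [p*·59.4549 + (1−p*)·110.9535]/1.13 = 68.5658. B = V − Δ·S = 132.9391.
(2,1): S=148.7973. Δ = (V_up−V_dn)/(S_up−S_dn) = (85.4578−59.4549)/(209.8042−90.7664) = 0.2184. V = [p*·85.4578 + (1−p*)·59.4549]/1.13 = 67.5724. B = V − Δ·S = 35.0687.
(2,2): S=343.9413. Δ = (V_up−V_dn)/(S_up−S_dn) = (334.7360−85.4578)/(484.9572−209.8042) = 0.9060. V = [p*·334.7360 + (1−p*)·85.4578]/1.13 = 219.0165. B = V − Δ·S = -92.5812.
(1,0): S=105.5300. Δ = (V_up−V_dn)/(S_up−S_dn) = (67.5724−68.5658)/(148.7973−64.3733) = -0.0118. V = [p*·67.5724 + (1−p*)·68.5658]/1.13 = 60.1063. B = V − Δ·S = 61.3481.
(1,1): S=243.9300. Δ = (V_up−V_dn)/(S_up−S_dn) = (219.0165−67.5724)/(343.9413−148.7973) = 0.7761. V = [p*·219.0165 + (1−p*)·67.5724]/1.13 = 146.9124. B = V − Δ·S = -42.3927.
(0,0): S=173.0000. Δ = (V_up−V_dn)/(S_up−S_dn) = (146.9124−60.1063)/(243.9300−105.5300) = 0.6272. V = [p*·146.9124 + (1−p*)·60.1063]/1.13 = 103.1241. B = V − Δ·S = -5.3835.
Check: Δ(0,0)·S0 + B(0,0) = 103.1241 = V0.

(0,0): Delta=0.6272 Bond=-5.3835
(1,0): Delta=-0.0118 Bond=61.3481
(1,1): Delta=0.7761 Bond=-42.3927
(2,0): Delta=-1.0000 Bond=132.9391
(2,1): Delta=0.2184 Bond=35.0687
(2,2): Delta=0.9060 Bond=-92.5812
(3,0): Delta=-1.0000 Bond=150.2212
(3,1): Delta=-1.0000 Bond=150.2212
(3,2): Delta=0.5023 Bond=-19.9228
(3,3): Delta=1.0000 Bond=-150.2212
V0=103.1241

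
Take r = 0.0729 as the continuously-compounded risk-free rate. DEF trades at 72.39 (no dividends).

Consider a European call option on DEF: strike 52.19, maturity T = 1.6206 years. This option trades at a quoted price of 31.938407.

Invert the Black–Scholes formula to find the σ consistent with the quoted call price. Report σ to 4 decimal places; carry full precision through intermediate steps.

At σ = 0.5360 the Black–Scholes value reproduces the quote:
σ√T = 0.536·√1.6206 = 0.682343
d₁ = (ln(S/K) + (r+σ²/2)T) / (σ√T) = (ln(72.39/52.19) + (0.0729+0.536²/2)·1.6206) / 0.682343 = (0.327177 + 0.350938) / 0.682343 = 0.993804
d₂ = d₁ − σ√T = 0.993804 − 0.682343 = 0.311461
e^{−rT} = 0.888570
N(d₁) = 0.839841,  N(d₂) = 0.622275
V = S·N(d₁) − K·e^{−rT}·N(d₂) = 60.796074 − 28.857667 = 31.938407 (the quoted price), and the Black–Scholes price is strictly increasing in σ, so σ is unique

sigma = 0.5360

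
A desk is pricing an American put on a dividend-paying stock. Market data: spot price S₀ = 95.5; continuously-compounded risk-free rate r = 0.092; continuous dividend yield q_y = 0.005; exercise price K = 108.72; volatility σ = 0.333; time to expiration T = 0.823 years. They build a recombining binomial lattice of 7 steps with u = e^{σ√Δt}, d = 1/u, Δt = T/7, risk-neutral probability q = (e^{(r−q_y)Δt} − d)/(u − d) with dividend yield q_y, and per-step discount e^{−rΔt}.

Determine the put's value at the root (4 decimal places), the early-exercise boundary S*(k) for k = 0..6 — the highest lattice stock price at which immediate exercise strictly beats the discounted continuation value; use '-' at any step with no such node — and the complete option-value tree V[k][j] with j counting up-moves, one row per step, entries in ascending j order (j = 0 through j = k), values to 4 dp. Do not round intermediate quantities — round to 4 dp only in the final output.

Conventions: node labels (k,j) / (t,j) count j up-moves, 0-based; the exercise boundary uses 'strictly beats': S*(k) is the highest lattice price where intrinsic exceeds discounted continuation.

price = 16.5047
boundary = - - 76.0023 85.1952 76.0023 85.1952 95.5000
tree:
16.5047
23.6906 10.1230
32.7177 15.7362 5.0798
40.9186 23.5248 8.7739 1.7273
48.2347 32.7177 14.6931 3.4157 0.1827
54.7613 40.9186 23.5248 6.7321 0.3819 0.0000
60.5836 48.2347 32.7177 13.2200 0.7983 0.0000 0.0000
65.7777 54.7613 40.9186 23.5248 1.6688 0.0000 0.0000 0.0000

params: Δt=0.11757 u=1.12096 d=0.89210 q=0.51641 e^(-rΔt)=0.98924
t_7 payoffs: 65.7777 54.7613 40.9186 23.5248 1.6688 0.0000 0.0000 0.0000
t_6: node(6,0) S=48.1364 payoff=60.5836 vs cont=59.4423 → 60.5836 [stop]  node(6,1) S=60.4853 payoff=48.2347 vs cont=47.1006 → 48.2347 [stop]  node(6,2) S=76.0023 payoff=32.7177 vs cont=31.5927 → 32.7177 [stop]  node(6,3) S=95.5000 payoff=13.2200 vs cont=12.1065 → 13.2200 [stop]  node(6,4) S=119.9997 payoff=0.0000 vs cont=0.7983 → 0.7983 [wait]  node(6,5) S=150.7845 payoff=0.0000 vs cont=0.0000 → 0.0000 [wait]  node(6,6) S=189.4669 payoff=0.0000 vs cont=0.0000 → 0.0000 [wait]  ⇒ S*(6)=95.5000
t_5: node(5,0) S=53.9587 payoff=54.7613 vs cont=53.6233 → 54.7613 [stop]  node(5,1) S=67.8014 payoff=40.9186 vs cont=39.7888 → 40.9186 [stop]  node(5,2) S=85.1952 payoff=23.5248 vs cont=22.4052 → 23.5248 [stop]  node(5,3) S=107.0512 payoff=1.6688 vs cont=6.7321 → 6.7321 [wait]  node(5,4) S=134.5143 payoff=0.0000 vs cont=0.3819 → 0.3819 [wait]  node(5,5) S=169.0227 payoff=0.0000 vs cont=0.0000 → 0.0000 [wait]  ⇒ S*(5)=85.1952
t_4: node(4,0) S=60.4853 payoff=48.2347 vs cont=47.1006 → 48.2347 [stop]  node(4,1) S=76.0023 payoff=32.7177 vs cont=31.5927 → 32.7177 [stop]  node(4,2) S=95.5000 payoff=13.2200 vs cont=14.6931 → 14.6931 [wait]  node(4,3) S=119.9997 payoff=0.0000 vs cont=3.4157 → 3.4157 [wait]  node(4,4) S=150.7845 payoff=0.0000 vs cont=0.1827 → 0.1827 [wait]  ⇒ S*(4)=76.0023
t_3: node(3,0) S=67.8014 payoff=40.9186 vs cont=39.7888 → 40.9186 [stop]  node(3,1) S=85.1952 payoff=23.5248 vs cont=23.1578 → 23.5248 [stop]  node(3,2) S=107.0512 payoff=1.6688 vs cont=8.7739 → 8.7739 [wait]  node(3,3) S=134.5143 payoff=0.0000 vs cont=1.7273 → 1.7273 [wait]  ⇒ S*(3)=85.1952
t_2: node(2,0) S=76.0023 payoff=32.7177 vs cont=31.5927 → 32.7177 [stop]  node(2,1) S=95.5000 payoff=13.2200 vs cont=15.7362 → 15.7362 [wait]  node(2,2) S=119.9997 payoff=0.0000 vs cont=5.0798 → 5.0798 [wait]  ⇒ S*(2)=76.0023
t_1: node(1,0) S=85.1952 payoff=23.5248 vs cont=23.6906 → 23.6906 [wait]  node(1,1) S=107.0512 payoff=1.6688 vs cont=10.1230 → 10.1230 [wait]  ⇒ S*(1)=-
t_0: node(0,0) S=95.5000 payoff=13.2200 vs cont=16.5047 → 16.5047 [wait]  ⇒ S*(0)=-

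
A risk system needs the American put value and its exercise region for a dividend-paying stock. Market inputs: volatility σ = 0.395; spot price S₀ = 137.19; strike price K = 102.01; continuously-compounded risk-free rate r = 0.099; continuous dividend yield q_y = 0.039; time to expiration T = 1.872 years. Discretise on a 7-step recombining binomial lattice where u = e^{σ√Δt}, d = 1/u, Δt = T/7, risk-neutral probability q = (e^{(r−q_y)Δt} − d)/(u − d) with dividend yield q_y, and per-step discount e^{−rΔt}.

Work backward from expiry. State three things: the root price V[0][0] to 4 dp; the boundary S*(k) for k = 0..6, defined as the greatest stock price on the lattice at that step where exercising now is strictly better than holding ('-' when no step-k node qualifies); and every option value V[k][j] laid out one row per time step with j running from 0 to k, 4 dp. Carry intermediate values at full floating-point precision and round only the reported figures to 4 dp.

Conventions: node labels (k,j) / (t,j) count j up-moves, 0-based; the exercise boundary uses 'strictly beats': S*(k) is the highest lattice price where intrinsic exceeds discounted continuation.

price = 7.7174
boundary = - - - - 60.5999 74.3335 60.5999
tree:
7.7174
12.3193 3.3213
19.1366 5.8556 0.8495
28.7438 10.1254 1.7051 0.0000
41.4101 17.0562 3.4224 0.0000 0.0000
52.6063 27.6765 6.8695 0.0000 0.0000 0.0000
61.7340 41.4101 13.7886 0.0000 0.0000 0.0000 0.0000
69.1752 52.6063 27.6765 0.0000 0.0000 0.0000 0.0000 0.0000

Δt=0.26743, u=1.22663, d=0.81524, q=0.48843, disc=e^(-rΔt)=0.97387
k=7 terminal: V=max(K-S,0) → 69.1752 52.6063 27.6765 0.0000 0.0000 0.0000 0.0000 0.0000
k=6: j=0 S=40.2760 intr=61.7340 cont=59.4865 V=61.7340[EX]; j=1 S=60.5999 intr=41.4101 cont=39.3735 V=41.4101[EX]; j=2 S=91.1795 intr=10.8305 cont=13.7886 V=13.7886[hold]; j=3 S=137.1900 intr=0.0000 cont=0.0000 V=0.0000[hold]; j=4 S=206.4180 intr=0.0000 cont=0.0000 V=0.0000[hold]; j=5 S=310.5796 intr=0.0000 cont=0.0000 V=0.0000[hold]; j=6 S=467.3024 intr=0.0000 cont=0.0000 V=0.0000[hold]  S*(6)=60.5999
k=5: j=0 S=49.4037 intr=52.6063 cont=50.4536 V=52.6063[EX]; j=1 S=74.3335 intr=27.6765 cont=27.1895 V=27.6765[EX]; j=2 S=111.8433 intr=0.0000 cont=6.8695 V=6.8695[hold]; j=3 S=168.2810 intr=0.0000 cont=0.0000 V=0.0000[hold]; j=4 S=253.1980 intr=0.0000 cont=0.0000 V=0.0000[hold]; j=5 S=380.9653 intr=0.0000 cont=0.0000 V=0.0000[hold]  S*(5)=74.3335
k=4: j=0 S=60.5999 intr=41.4101 cont=39.3735 V=41.4101[EX]; j=1 S=91.1795 intr=10.8305 cont=17.0562 V=17.0562[hold]; j=2 S=137.1900 intr=0.0000 cont=3.4224 V=3.4224[hold]; j=3 S=206.4180 intr=0.0000 cont=0.0000 V=0.0000[hold]; j=4 S=310.5796 intr=0.0000 cont=0.0000 V=0.0000[hold]  S*(4)=60.5999
k=3: j=0 S=74.3335 intr=27.6765 cont=28.7438 V=28.7438[hold]; j=1 S=111.8433 intr=0.0000 cont=10.1254 V=10.1254[hold]; j=2 S=168.2810 intr=0.0000 cont=1.7051 V=1.7051[hold]; j=3 S=253.1980 intr=0.0000 cont=0.0000 V=0.0000[hold]  S*(3)=-
k=2: j=0 S=91.1795 intr=10.8305 cont=19.1366 V=19.1366[hold]; j=1 S=137.1900 intr=0.0000 cont=5.8556 V=5.8556[hold]; j=2 S=206.4180 intr=0.0000 cont=0.8495 V=0.8495[hold]  S*(2)=-
k=1: j=0 S=111.8433 intr=0.0000 cont=12.3193 V=12.3193[hold]; j=1 S=168.2810 intr=0.0000 cont=3.3213 V=3.3213[hold]  S*(1)=-
k=0: j=0 S=137.1900 intr=0.0000 cont=7.7174 V=7.7174[hold]  S*(0)=-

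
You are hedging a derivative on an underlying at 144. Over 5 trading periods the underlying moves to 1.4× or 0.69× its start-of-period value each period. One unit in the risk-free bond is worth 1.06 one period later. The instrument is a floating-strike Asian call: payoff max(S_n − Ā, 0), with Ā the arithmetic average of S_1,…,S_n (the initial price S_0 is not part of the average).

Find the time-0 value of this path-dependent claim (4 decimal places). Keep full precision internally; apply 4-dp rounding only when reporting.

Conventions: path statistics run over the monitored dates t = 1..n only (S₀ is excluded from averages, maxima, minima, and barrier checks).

Under the martingale measure an up-move has probability p* = 0.5211; value the claim as the probability-weighted average of per-path payoffs, discounted 5 periods at R = 1.06.
Enumerate all 2^5 = 32 price paths (U = up ×1.4, D = down ×0.69); each path with k up-moves has probability p*^k·(1−p*)^(5−k).
DDDDD: Ā=54.0773, payoff=0.0000, prob=0.025183
UDDDD: Ā=109.7220, payoff=0.0000, prob=0.027405
DUDDD: Ā=89.2740, payoff=0.0000, prob=0.027405
UUDDD: Ā=181.1357, payoff=0.0000, prob=0.029823
DDUDD: Ā=75.1649, payoff=0.0000, prob=0.027405
UDUDD: Ā=152.5085, payoff=0.0000, prob=0.029823
DUUDD: Ā=132.0605, payoff=0.0000, prob=0.029823
UUUDD: Ā=267.9488, payoff=0.0000, prob=0.032454
DDDUD: Ā=65.4296, payoff=0.0000, prob=0.027405
UDDUD: Ā=132.7557, payoff=0.0000, prob=0.029823
DUDUD: Ā=112.3077, payoff=0.0000, prob=0.029823
UUDUD: Ā=227.8707, payoff=0.0000, prob=0.032454
DDUUD: Ā=98.1986, payoff=0.0000, prob=0.029823
UDUUD: Ā=199.2435, payoff=0.0000, prob=0.032454
DUUUD: Ā=178.7955, payoff=9.3287, prob=0.032454
UUUUD: Ā=362.7736, payoff=18.9278, prob=0.035318
DDDDU: Ā=58.7123, payoff=0.0000, prob=0.027405
UDDDU: Ā=119.1263, payoff=0.0000, prob=0.029823
DUDDU: Ā=98.6783, payoff=0.0000, prob=0.029823
UUDDU: Ā=200.2169, payoff=0.0000, prob=0.032454
DDUDU: Ā=84.5692, payoff=8.1492, prob=0.029823
UDUDU: Ā=171.5897, payoff=16.5346, prob=0.032454
DUUDU: Ā=151.1417, payoff=36.9826, prob=0.032454
UUUDU: Ā=306.6642, payoff=75.0371, prob=0.035318
DDDUU: Ā=74.8339, payoff=17.8845, prob=0.029823
UDDUU: Ā=151.8369, payoff=36.2874, prob=0.032454
DUDUU: Ā=131.3889, payoff=56.7354, prob=0.032454
UUDUU: Ā=266.5862, payoff=115.1152, prob=0.035318
DDUUU: Ā=117.2798, payoff=70.8445, prob=0.032454
UDUUU: Ā=237.9590, payoff=143.7424, prob=0.035318
DUUUU: Ā=217.5110, payoff=164.1904, prob=0.035318
UUUUU: Ā=441.3266, payoff=333.1400, prob=0.038434
Price = Σ prob·payoff / R^5 = 39.197913 / 1.338226 = 29.2910

price = 29.2910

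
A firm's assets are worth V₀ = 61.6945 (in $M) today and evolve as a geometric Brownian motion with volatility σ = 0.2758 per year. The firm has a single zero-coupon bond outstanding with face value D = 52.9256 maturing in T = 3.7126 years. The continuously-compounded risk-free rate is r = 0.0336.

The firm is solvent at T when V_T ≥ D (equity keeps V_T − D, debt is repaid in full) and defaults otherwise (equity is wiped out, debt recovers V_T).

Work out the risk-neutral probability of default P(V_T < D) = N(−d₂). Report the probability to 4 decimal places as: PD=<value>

PD=0.3984

Equity is a call on the firm's assets struck at D = 52.9256:
d₁ = [ln(V₀/D) + (r + σ²/2)T] / (σ√T)
   = [ln(61.6945/52.9256) + (0.0336 + 0.5·0.2758²)·3.7126] / (0.2758·√3.7126)
   = [0.153308 + 0.265944] / 0.531414 = 0.788935
d₂ = d₁ − σ√T = 0.788935 − 0.531414 = 0.257521
risk-neutral PD = N(−d₂) = N(-0.257521) = 0.398388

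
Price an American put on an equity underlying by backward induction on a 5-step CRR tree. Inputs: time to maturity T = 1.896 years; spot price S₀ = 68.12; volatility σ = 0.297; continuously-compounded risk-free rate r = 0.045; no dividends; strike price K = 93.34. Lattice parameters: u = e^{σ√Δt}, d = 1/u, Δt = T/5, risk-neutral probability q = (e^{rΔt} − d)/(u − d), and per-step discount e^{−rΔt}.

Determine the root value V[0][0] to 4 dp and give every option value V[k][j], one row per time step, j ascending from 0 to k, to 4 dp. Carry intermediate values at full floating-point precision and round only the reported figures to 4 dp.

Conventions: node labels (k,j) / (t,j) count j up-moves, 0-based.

price = 26.2281
tree:
26.2281
36.6056 16.8008
46.0882 25.4185 8.8011
53.9859 36.6056 15.1575 2.7772
60.5636 46.0882 25.2200 5.6635 0.0000
66.0418 53.9859 36.6056 11.5495 0.0000 0.0000

Δt=0.37920  u=1.20068  d=0.83286  q=0.50119  discount=0.98308
step 5 (expiry): payoffs max(K−S,0) = 66.0418 53.9859 36.6056 11.5495 0.0000 0.0000
k=4: (k=4,j=0): S=32.7764, K−S=60.5636, hold=58.9843 ⇒ V=60.5636 exercise | (k=4,j=1): S=47.2518, K−S=46.0882, hold=44.5090 ⇒ V=46.0882 exercise | (k=4,j=2): S=68.1200, K−S=25.2200, hold=23.6408 ⇒ V=25.2200 exercise | (k=4,j=3): S=98.2044, K−S=0.0000, hold=5.6635 ⇒ V=5.6635 continue | (k=4,j=4): S=141.5753, K−S=0.0000, hold=0.0000 ⇒ V=0.0000 continue
k=3: (k=3,j=0): S=39.3541, K−S=53.9859, hold=52.4067 ⇒ V=53.9859 exercise | (k=3,j=1): S=56.7344, K−S=36.6056, hold=35.0264 ⇒ V=36.6056 exercise | (k=3,j=2): S=81.7905, K−S=11.5495, hold=15.1575 ⇒ V=15.1575 continue | (k=3,j=3): S=117.9124, K−S=0.0000, hold=2.7772 ⇒ V=2.7772 continue
k=2: (k=2,j=0): S=47.2518, K−S=46.0882, hold=44.5090 ⇒ V=46.0882 exercise | (k=2,j=1): S=68.1200, K−S=25.2200, hold=25.4185 ⇒ V=25.4185 continue | (k=2,j=2): S=98.2044, K−S=0.0000, hold=8.8011 ⇒ V=8.8011 continue
k=1: (k=1,j=0): S=56.7344, K−S=36.6056, hold=35.1242 ⇒ V=36.6056 exercise | (k=1,j=1): S=81.7905, K−S=11.5495, hold=16.8008 ⇒ V=16.8008 continue
k=0: (k=0,j=0): S=68.1200, K−S=25.2200, hold=26.2281 ⇒ V=26.2281 continue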